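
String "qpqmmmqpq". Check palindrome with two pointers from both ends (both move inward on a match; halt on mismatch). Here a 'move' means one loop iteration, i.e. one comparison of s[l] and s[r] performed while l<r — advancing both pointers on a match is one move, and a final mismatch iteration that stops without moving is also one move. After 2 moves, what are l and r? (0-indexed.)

[0,8] 'q'=='q' → l++,r--
[1,7] 'p'=='p' → l++,r--

l=2, r=6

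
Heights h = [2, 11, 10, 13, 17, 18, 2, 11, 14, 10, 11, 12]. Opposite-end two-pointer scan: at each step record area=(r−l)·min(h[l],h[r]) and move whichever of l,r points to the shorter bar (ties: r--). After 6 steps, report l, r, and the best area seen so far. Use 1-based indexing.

l=4, r=9, best area=110

[1,12] min(2,12)*11=22 best=22 * → l++
[2,12] min(11,12)*10=110 best=110 * → l++
[3,12] min(10,12)*9=90 best=110 → l++
[4,12] min(13,12)*8=96 best=110 → r--
[4,11] min(13,11)*7=77 best=110 → r--
[4,10] min(13,10)*6=60 best=110 → r--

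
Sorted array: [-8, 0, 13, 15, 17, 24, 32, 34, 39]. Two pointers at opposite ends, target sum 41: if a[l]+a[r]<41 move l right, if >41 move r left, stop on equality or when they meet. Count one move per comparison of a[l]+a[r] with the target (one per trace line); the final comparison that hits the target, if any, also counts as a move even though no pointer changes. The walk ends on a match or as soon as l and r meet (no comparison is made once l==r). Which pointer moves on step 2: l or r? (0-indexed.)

[0,8] -8+39=31 <41 → l++
[1,8] 0+39=39 <41 → l++

l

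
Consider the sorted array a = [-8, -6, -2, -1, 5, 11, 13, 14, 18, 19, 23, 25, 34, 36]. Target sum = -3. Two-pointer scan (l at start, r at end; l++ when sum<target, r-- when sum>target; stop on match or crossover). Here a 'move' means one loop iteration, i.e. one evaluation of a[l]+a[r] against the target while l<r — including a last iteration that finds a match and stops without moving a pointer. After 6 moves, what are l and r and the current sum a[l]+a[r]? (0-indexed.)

l=0, r=7, sum=6

l=0 r=13: -8+36=28 >-3, r--
l=0 r=12: -8+34=26 >-3, r--
l=0 r=11: -8+25=17 >-3, r--
l=0 r=10: -8+23=15 >-3, r--
l=0 r=9: -8+19=11 >-3, r--
l=0 r=8: -8+18=10 >-3, r--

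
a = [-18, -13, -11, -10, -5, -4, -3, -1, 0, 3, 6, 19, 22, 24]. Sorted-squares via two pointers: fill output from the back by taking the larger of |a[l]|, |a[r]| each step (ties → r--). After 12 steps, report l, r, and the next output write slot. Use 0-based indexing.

l=7, r=8, next write slot=1

[0,13] |-18|<=|24| out[13]=576 → r--
[0,12] |-18|<=|22| out[12]=484 → r--
[0,11] |-18|<=|19| out[11]=361 → r--
[0,10] |-18|>|6| out[10]=324 → l++
[1,10] |-13|>|6| out[9]=169 → l++
[2,10] |-11|>|6| out[8]=121 → l++
[3,10] |-10|>|6| out[7]=100 → l++
[4,10] |-5|<=|6| out[6]=36 → r--
[4,9] |-5|>|3| out[5]=25 → l++
[5,9] |-4|>|3| out[4]=16 → l++
[6,9] |-3|<=|3| out[3]=9 → r--
[6,8] |-3|>|0| out[2]=9 → l++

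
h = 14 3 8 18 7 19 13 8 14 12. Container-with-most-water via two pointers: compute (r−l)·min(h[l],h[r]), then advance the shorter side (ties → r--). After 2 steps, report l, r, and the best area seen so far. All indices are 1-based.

l=1, r=8, best area=112

l=1 r=10: min(14,12)*9=108 best=108 *, r--
l=1 r=9: min(14,14)*8=112 best=112 *, r--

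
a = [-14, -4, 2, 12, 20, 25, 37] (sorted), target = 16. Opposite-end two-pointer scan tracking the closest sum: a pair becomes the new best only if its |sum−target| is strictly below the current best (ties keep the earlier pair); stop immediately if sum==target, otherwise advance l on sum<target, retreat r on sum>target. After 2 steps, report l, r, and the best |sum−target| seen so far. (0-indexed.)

l=1, r=5, best |Δ|=5

l=0 r=6: -14+37=23 d=7 *, r--
l=0 r=5: -14+25=11 d=5 *, l++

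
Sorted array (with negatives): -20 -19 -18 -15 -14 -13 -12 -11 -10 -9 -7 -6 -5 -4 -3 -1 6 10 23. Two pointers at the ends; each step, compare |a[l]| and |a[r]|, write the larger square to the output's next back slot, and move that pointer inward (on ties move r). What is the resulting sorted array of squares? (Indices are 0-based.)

l=0 r=18: |-20|<=|23| out[18]=529, r--
l=0 r=17: |-20|>|10| out[17]=400, l++
l=1 r=17: |-19|>|10| out[16]=361, l++
l=2 r=17: |-18|>|10| out[15]=324, l++
l=3 r=17: |-15|>|10| out[14]=225, l++
l=4 r=17: |-14|>|10| out[13]=196, l++
l=5 r=17: |-13|>|10| out[12]=169, l++
l=6 r=17: |-12|>|10| out[11]=144, l++
l=7 r=17: |-11|>|10| out[10]=121, l++
l=8 r=17: |-10|<=|10| out[9]=100, r--
l=8 r=16: |-10|>|6| out[8]=100, l++
l=9 r=16: |-9|>|6| out[7]=81, l++
l=10 r=16: |-7|>|6| out[6]=49, l++
l=11 r=16: |-6|<=|6| out[5]=36, r--
l=11 r=15: |-6|>|-1| out[4]=36, l++
l=12 r=15: |-5|>|-1| out[3]=25, l++
l=13 r=15: |-4|>|-1| out[2]=16, l++
l=14 r=15: |-3|>|-1| out[1]=9, l++
l=15 r=15: |-1|<=|-1| out[0]=1, r--

[1, 9, 16, 25, 36, 36, 49, 81, 100, 100, 121, 144, 169, 196, 225, 324, 361, 400, 529]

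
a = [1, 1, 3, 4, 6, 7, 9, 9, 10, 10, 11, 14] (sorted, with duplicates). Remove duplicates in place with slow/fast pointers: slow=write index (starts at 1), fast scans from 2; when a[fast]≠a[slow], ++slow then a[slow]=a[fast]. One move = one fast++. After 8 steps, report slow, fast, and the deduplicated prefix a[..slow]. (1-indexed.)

slow=7, fast=10, prefix=[1, 3, 4, 6, 7, 9, 10]

slow=1 fast=2: a[fast]=1=a[slow] dup, fast++
slow=1 fast=3: a[fast]=3≠a[slow]=1 write a[2]=3, slow++,fast++
slow=2 fast=4: a[fast]=4≠a[slow]=3 write a[3]=4, slow++,fast++
slow=3 fast=5: a[fast]=6≠a[slow]=4 write a[4]=6, slow++,fast++
slow=4 fast=6: a[fast]=7≠a[slow]=6 write a[5]=7, slow++,fast++
slow=5 fast=7: a[fast]=9≠a[slow]=7 write a[6]=9, slow++,fast++
slow=6 fast=8: a[fast]=9=a[slow] dup, fast++
slow=6 fast=9: a[fast]=10≠a[slow]=9 write a[7]=10, slow++,fast++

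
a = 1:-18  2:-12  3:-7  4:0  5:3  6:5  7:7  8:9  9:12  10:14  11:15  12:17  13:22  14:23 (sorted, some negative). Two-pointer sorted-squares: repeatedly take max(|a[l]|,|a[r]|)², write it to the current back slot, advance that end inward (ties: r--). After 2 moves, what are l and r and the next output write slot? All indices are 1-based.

l=1, r=12, next write slot=12

l=1 r=14: |-18|<=|23| out[14]=529, r--
l=1 r=13: |-18|<=|22| out[13]=484, r--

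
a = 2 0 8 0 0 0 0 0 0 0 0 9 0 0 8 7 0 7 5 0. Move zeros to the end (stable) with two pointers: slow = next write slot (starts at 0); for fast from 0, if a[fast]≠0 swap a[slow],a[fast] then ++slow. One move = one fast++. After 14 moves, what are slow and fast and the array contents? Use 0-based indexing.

slow=0 fast=0: a[fast]=2≠0 swap→a[0]=2, slow++,fast++
slow=1 fast=1: a[fast]=0, fast++
slow=1 fast=2: a[fast]=8≠0 swap→a[1]=8, slow++,fast++
slow=2 fast=3: a[fast]=0, fast++
slow=2 fast=4: a[fast]=0, fast++
slow=2 fast=5: a[fast]=0, fast++
slow=2 fast=6: a[fast]=0, fast++
slow=2 fast=7: a[fast]=0, fast++
slow=2 fast=8: a[fast]=0, fast++
slow=2 fast=9: a[fast]=0, fast++
slow=2 fast=10: a[fast]=0, fast++
slow=2 fast=11: a[fast]=9≠0 swap→a[2]=9, slow++,fast++
slow=3 fast=12: a[fast]=0, fast++
slow=3 fast=13: a[fast]=0, fast++

slow=3, fast=14, a=[2, 8, 9, 0, 0, 0, 0, 0, 0, 0, 0, 0, 0, 0, 8, 7, 0, 7, 5, 0]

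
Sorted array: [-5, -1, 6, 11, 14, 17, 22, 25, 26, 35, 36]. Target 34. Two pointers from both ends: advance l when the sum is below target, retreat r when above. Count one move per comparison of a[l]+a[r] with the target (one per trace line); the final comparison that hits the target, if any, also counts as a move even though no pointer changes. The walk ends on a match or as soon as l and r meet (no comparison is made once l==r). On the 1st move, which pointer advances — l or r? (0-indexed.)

l=0 r=10: -5+36=31 <34, l++

l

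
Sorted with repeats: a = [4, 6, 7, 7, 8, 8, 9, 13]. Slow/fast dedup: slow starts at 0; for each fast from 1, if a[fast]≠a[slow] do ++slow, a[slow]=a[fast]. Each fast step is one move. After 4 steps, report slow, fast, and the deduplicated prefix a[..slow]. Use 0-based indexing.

slow=3, fast=5, prefix=[4, 6, 7, 8]

(s=0,f=1) a[fast]=6≠a[slow]=4 write a[1]=6 → slow++,fast++
(s=1,f=2) a[fast]=7≠a[slow]=6 write a[2]=7 → slow++,fast++
(s=2,f=3) a[fast]=7=a[slow] dup → fast++
(s=2,f=4) a[fast]=8≠a[slow]=7 write a[3]=8 → slow++,fast++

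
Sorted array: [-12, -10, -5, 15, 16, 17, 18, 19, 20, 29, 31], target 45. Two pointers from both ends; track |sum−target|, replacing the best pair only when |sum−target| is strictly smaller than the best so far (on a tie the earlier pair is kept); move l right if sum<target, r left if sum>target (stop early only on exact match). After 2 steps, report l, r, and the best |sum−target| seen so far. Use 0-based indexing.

l=2, r=10, best |Δ|=24

l=0 r=10: -12+31=19 d=26 *, l++
l=1 r=10: -10+31=21 d=24 *, l++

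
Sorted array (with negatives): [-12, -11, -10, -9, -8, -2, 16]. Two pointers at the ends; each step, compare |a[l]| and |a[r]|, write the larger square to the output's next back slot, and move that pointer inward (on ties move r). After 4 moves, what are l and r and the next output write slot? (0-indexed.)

l=0 r=6: |-12|<=|16| out[6]=256, r--
l=0 r=5: |-12|>|-2| out[5]=144, l++
l=1 r=5: |-11|>|-2| out[4]=121, l++
l=2 r=5: |-10|>|-2| out[3]=100, l++

l=3, r=5, next write slot=2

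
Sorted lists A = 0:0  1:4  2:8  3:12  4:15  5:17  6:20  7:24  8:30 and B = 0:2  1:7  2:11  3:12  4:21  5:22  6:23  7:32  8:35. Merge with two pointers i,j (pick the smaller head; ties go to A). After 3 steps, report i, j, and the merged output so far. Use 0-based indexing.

i=0 j=0: A[i]=0<=B[j]=2 take 0, i++
i=1 j=0: A[i]=4>B[j]=2 take 2, j++
i=1 j=1: A[i]=4<=B[j]=7 take 4, i++

i=2, j=1, merged so far=[0, 2, 4]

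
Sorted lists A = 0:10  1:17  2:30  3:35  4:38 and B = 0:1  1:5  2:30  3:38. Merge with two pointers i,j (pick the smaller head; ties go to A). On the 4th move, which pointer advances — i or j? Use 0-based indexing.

[i=0,j=0] A[i]=10>B[j]=1 take 1 → j++
[i=0,j=1] A[i]=10>B[j]=5 take 5 → j++
[i=0,j=2] A[i]=10<=B[j]=30 take 10 → i++
[i=1,j=2] A[i]=17<=B[j]=30 take 17 → i++

i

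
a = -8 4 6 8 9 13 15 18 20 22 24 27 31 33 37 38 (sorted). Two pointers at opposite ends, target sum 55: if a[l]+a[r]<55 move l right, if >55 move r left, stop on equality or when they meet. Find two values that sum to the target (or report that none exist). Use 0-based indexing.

[0,15] -8+38=30 <55 → l++
[1,15] 4+38=42 <55 → l++
[2,15] 6+38=44 <55 → l++
[3,15] 8+38=46 <55 → l++
[4,15] 9+38=47 <55 → l++
[5,15] 13+38=51 <55 → l++
[6,15] 15+38=53 <55 → l++
[7,15] 18+38=56 >55 → r--
[7,14] 18+37=55 → found

(18, 37)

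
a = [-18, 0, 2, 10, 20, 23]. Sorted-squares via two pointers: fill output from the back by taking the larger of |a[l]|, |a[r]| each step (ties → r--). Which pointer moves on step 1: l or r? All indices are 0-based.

l=0 r=5: |-18|<=|23| out[5]=529, r--

r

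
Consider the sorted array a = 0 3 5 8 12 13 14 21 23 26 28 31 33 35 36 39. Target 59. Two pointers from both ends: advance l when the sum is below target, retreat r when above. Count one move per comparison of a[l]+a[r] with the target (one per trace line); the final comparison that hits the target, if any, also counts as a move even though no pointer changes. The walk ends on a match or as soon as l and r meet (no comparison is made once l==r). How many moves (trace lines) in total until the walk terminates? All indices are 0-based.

10 moves

[0,15] 0+39=39 <59 → l++
[1,15] 3+39=42 <59 → l++
[2,15] 5+39=44 <59 → l++
[3,15] 8+39=47 <59 → l++
[4,15] 12+39=51 <59 → l++
[5,15] 13+39=52 <59 → l++
[6,15] 14+39=53 <59 → l++
[7,15] 21+39=60 >59 → r--
[7,14] 21+36=57 <59 → l++
[8,14] 23+36=59 → found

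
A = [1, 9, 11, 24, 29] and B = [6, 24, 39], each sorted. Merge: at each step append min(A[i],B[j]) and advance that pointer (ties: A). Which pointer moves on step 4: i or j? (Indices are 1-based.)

i=1 j=1: A[i]=1<=B[j]=6 take 1, i++
i=2 j=1: A[i]=9>B[j]=6 take 6, j++
i=2 j=2: A[i]=9<=B[j]=24 take 9, i++
i=3 j=2: A[i]=11<=B[j]=24 take 11, i++

i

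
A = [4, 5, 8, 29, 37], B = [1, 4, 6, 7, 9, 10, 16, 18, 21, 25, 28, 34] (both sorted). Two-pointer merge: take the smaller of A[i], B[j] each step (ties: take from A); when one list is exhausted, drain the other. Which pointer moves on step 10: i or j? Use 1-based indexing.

[i=1,j=1] A[i]=4>B[j]=1 take 1 → j++
[i=1,j=2] A[i]=4<=B[j]=4 take 4 → i++
[i=2,j=2] A[i]=5>B[j]=4 take 4 → j++
[i=2,j=3] A[i]=5<=B[j]=6 take 5 → i++
[i=3,j=3] A[i]=8>B[j]=6 take 6 → j++
[i=3,j=4] A[i]=8>B[j]=7 take 7 → j++
[i=3,j=5] A[i]=8<=B[j]=9 take 8 → i++
[i=4,j=5] A[i]=29>B[j]=9 take 9 → j++
[i=4,j=6] A[i]=29>B[j]=10 take 10 → j++
[i=4,j=7] A[i]=29>B[j]=16 take 16 → j++

j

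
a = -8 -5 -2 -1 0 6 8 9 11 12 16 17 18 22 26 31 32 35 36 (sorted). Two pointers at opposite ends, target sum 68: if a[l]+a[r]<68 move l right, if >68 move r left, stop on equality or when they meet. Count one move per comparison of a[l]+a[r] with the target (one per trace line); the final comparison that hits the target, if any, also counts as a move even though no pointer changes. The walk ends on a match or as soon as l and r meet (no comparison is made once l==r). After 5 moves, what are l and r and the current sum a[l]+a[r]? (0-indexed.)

l=0 r=18: -8+36=28 <68, l++
l=1 r=18: -5+36=31 <68, l++
l=2 r=18: -2+36=34 <68, l++
l=3 r=18: -1+36=35 <68, l++
l=4 r=18: 0+36=36 <68, l++

l=5, r=18, sum=42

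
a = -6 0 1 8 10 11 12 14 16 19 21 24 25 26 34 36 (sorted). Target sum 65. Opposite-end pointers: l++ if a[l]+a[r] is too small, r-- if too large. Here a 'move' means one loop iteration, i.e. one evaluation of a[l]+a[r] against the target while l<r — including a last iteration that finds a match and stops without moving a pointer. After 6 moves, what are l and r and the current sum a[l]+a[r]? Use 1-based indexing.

l=1 r=16: -6+36=30 <65, l++
l=2 r=16: 0+36=36 <65, l++
l=3 r=16: 1+36=37 <65, l++
l=4 r=16: 8+36=44 <65, l++
l=5 r=16: 10+36=46 <65, l++
l=6 r=16: 11+36=47 <65, l++

l=7, r=16, sum=48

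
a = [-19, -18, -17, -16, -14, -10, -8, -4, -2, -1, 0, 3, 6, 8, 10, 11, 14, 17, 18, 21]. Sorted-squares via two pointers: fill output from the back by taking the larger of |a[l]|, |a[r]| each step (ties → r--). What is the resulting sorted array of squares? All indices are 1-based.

[0, 1, 4, 9, 16, 36, 64, 64, 100, 100, 121, 196, 196, 256, 289, 289, 324, 324, 361, 441]

[1,20] |-19|<=|21| out[20]=441 → r--
[1,19] |-19|>|18| out[19]=361 → l++
[2,19] |-18|<=|18| out[18]=324 → r--
[2,18] |-18|>|17| out[17]=324 → l++
[3,18] |-17|<=|17| out[16]=289 → r--
[3,17] |-17|>|14| out[15]=289 → l++
[4,17] |-16|>|14| out[14]=256 → l++
[5,17] |-14|<=|14| out[13]=196 → r--
[5,16] |-14|>|11| out[12]=196 → l++
[6,16] |-10|<=|11| out[11]=121 → r--
[6,15] |-10|<=|10| out[10]=100 → r--
[6,14] |-10|>|8| out[9]=100 → l++
[7,14] |-8|<=|8| out[8]=64 → r--
[7,13] |-8|>|6| out[7]=64 → l++
[8,13] |-4|<=|6| out[6]=36 → r--
[8,12] |-4|>|3| out[5]=16 → l++
[9,12] |-2|<=|3| out[4]=9 → r--
[9,11] |-2|>|0| out[3]=4 → l++
[10,11] |-1|>|0| out[2]=1 → l++
[11,11] |0|<=|0| out[1]=0 → r--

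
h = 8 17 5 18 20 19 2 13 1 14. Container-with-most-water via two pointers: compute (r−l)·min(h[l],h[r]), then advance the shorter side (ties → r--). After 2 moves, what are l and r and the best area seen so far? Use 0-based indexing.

l=1, r=8, best area=112

[0,9] min(8,14)*9=72 best=72 * → l++
[1,9] min(17,14)*8=112 best=112 * → r--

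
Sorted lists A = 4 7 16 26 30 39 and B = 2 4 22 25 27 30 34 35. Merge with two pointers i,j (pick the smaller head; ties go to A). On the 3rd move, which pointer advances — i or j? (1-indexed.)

j

[i=1,j=1] A[i]=4>B[j]=2 take 2 → j++
[i=1,j=2] A[i]=4<=B[j]=4 take 4 → i++
[i=2,j=2] A[i]=7>B[j]=4 take 4 → j++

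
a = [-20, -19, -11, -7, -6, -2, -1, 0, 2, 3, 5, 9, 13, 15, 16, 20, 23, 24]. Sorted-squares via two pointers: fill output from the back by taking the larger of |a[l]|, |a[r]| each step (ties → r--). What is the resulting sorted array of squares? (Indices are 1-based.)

[0, 1, 4, 4, 9, 25, 36, 49, 81, 121, 169, 225, 256, 361, 400, 400, 529, 576]

l=1 r=18: |-20|<=|24| out[18]=576, r--
l=1 r=17: |-20|<=|23| out[17]=529, r--
l=1 r=16: |-20|<=|20| out[16]=400, r--
l=1 r=15: |-20|>|16| out[15]=400, l++
l=2 r=15: |-19|>|16| out[14]=361, l++
l=3 r=15: |-11|<=|16| out[13]=256, r--
l=3 r=14: |-11|<=|15| out[12]=225, r--
l=3 r=13: |-11|<=|13| out[11]=169, r--
l=3 r=12: |-11|>|9| out[10]=121, l++
l=4 r=12: |-7|<=|9| out[9]=81, r--
l=4 r=11: |-7|>|5| out[8]=49, l++
l=5 r=11: |-6|>|5| out[7]=36, l++
l=6 r=11: |-2|<=|5| out[6]=25, r--
l=6 r=10: |-2|<=|3| out[5]=9, r--
l=6 r=9: |-2|<=|2| out[4]=4, r--
l=6 r=8: |-2|>|0| out[3]=4, l++
l=7 r=8: |-1|>|0| out[2]=1, l++
l=8 r=8: |0|<=|0| out[1]=0, r--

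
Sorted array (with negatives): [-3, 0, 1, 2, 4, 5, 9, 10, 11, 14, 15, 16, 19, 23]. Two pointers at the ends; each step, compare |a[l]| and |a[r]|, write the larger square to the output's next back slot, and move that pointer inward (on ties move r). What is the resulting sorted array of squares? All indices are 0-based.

[0,13] |-3|<=|23| out[13]=529 → r--
[0,12] |-3|<=|19| out[12]=361 → r--
[0,11] |-3|<=|16| out[11]=256 → r--
[0,10] |-3|<=|15| out[10]=225 → r--
[0,9] |-3|<=|14| out[9]=196 → r--
[0,8] |-3|<=|11| out[8]=121 → r--
[0,7] |-3|<=|10| out[7]=100 → r--
[0,6] |-3|<=|9| out[6]=81 → r--
[0,5] |-3|<=|5| out[5]=25 → r--
[0,4] |-3|<=|4| out[4]=16 → r--
[0,3] |-3|>|2| out[3]=9 → l++
[1,3] |0|<=|2| out[2]=4 → r--
[1,2] |0|<=|1| out[1]=1 → r--
[1,1] |0|<=|0| out[0]=0 → r--

[0, 1, 4, 9, 16, 25, 81, 100, 121, 196, 225, 256, 361, 529]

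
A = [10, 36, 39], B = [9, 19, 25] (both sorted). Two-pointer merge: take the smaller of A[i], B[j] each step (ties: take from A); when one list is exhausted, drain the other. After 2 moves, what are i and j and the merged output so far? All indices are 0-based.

i=1, j=1, merged so far=[9, 10]

i=0 j=0: A[i]=10>B[j]=9 take 9, j++
i=0 j=1: A[i]=10<=B[j]=19 take 10, i++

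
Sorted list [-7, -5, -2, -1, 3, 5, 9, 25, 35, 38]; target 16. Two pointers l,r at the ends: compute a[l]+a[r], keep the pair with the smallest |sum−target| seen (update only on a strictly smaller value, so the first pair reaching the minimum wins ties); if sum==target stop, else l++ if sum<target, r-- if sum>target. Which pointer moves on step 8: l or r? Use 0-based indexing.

l=0 r=9: -7+38=31 d=15 *, r--
l=0 r=8: -7+35=28 d=12 *, r--
l=0 r=7: -7+25=18 d=2 *, r--
l=0 r=6: -7+9=2 d=14, l++
l=1 r=6: -5+9=4 d=12, l++
l=2 r=6: -2+9=7 d=9, l++
l=3 r=6: -1+9=8 d=8, l++
l=4 r=6: 3+9=12 d=4, l++

l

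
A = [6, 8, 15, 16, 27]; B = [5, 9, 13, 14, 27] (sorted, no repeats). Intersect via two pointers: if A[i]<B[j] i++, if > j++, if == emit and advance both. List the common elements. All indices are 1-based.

[i=1,j=1] 6>5 → j++
[i=1,j=2] 6<9 → i++
[i=2,j=2] 8<9 → i++
[i=3,j=2] 15>9 → j++
[i=3,j=3] 15>13 → j++
[i=3,j=4] 15>14 → j++
[i=3,j=5] 15<27 → i++
[i=4,j=5] 16<27 → i++
[i=5,j=5] 27==27 emit → i++,j++

intersection = [27]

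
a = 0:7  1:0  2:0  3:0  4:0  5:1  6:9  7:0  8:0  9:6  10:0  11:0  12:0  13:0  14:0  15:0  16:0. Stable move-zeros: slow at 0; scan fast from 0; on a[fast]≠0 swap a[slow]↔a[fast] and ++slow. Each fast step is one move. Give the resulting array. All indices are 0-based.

slow=0 fast=0: a[fast]=7≠0 swap→a[0]=7, slow++,fast++
slow=1 fast=1: a[fast]=0, fast++
slow=1 fast=2: a[fast]=0, fast++
slow=1 fast=3: a[fast]=0, fast++
slow=1 fast=4: a[fast]=0, fast++
slow=1 fast=5: a[fast]=1≠0 swap→a[1]=1, slow++,fast++
slow=2 fast=6: a[fast]=9≠0 swap→a[2]=9, slow++,fast++
slow=3 fast=7: a[fast]=0, fast++
slow=3 fast=8: a[fast]=0, fast++
slow=3 fast=9: a[fast]=6≠0 swap→a[3]=6, slow++,fast++
slow=4 fast=10: a[fast]=0, fast++
slow=4 fast=11: a[fast]=0, fast++
slow=4 fast=12: a[fast]=0, fast++
slow=4 fast=13: a[fast]=0, fast++
slow=4 fast=14: a[fast]=0, fast++
slow=4 fast=15: a[fast]=0, fast++
slow=4 fast=16: a[fast]=0, fast++

[7, 1, 9, 6, 0, 0, 0, 0, 0, 0, 0, 0, 0, 0, 0, 0, 0]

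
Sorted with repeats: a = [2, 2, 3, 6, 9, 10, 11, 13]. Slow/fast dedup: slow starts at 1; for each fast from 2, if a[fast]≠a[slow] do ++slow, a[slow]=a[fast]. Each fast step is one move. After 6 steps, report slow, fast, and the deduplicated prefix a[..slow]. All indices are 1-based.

slow=1 fast=2: a[fast]=2=a[slow] dup, fast++
slow=1 fast=3: a[fast]=3≠a[slow]=2 write a[2]=3, slow++,fast++
slow=2 fast=4: a[fast]=6≠a[slow]=3 write a[3]=6, slow++,fast++
slow=3 fast=5: a[fast]=9≠a[slow]=6 write a[4]=9, slow++,fast++
slow=4 fast=6: a[fast]=10≠a[slow]=9 write a[5]=10, slow++,fast++
slow=5 fast=7: a[fast]=11≠a[slow]=10 write a[6]=11, slow++,fast++

slow=6, fast=8, prefix=[2, 3, 6, 9, 10, 11]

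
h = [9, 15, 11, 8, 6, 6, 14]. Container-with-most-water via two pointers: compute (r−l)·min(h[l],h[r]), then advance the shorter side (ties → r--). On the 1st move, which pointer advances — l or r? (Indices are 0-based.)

l

l=0 r=6: min(9,14)*6=54 best=54 *, l++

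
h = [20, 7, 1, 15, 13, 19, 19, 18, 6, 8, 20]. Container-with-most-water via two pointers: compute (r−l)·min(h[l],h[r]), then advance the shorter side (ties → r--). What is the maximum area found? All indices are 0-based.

max area = 200

l=0 r=10: min(20,20)*10=200 best=200 *, r--
l=0 r=9: min(20,8)*9=72 best=200, r--
l=0 r=8: min(20,6)*8=48 best=200, r--
l=0 r=7: min(20,18)*7=126 best=200, r--
l=0 r=6: min(20,19)*6=114 best=200, r--
l=0 r=5: min(20,19)*5=95 best=200, r--
l=0 r=4: min(20,13)*4=52 best=200, r--
l=0 r=3: min(20,15)*3=45 best=200, r--
l=0 r=2: min(20,1)*2=2 best=200, r--
l=0 r=1: min(20,7)*1=7 best=200, r--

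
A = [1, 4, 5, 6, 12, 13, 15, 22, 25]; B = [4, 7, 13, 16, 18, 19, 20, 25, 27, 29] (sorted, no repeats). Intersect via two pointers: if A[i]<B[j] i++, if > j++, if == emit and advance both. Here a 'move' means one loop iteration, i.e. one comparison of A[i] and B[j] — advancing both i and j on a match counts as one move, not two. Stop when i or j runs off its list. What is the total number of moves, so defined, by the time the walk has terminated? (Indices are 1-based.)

i=1 j=1: 1<4, i++
i=2 j=1: 4==4 emit, i++,j++
i=3 j=2: 5<7, i++
i=4 j=2: 6<7, i++
i=5 j=2: 12>7, j++
i=5 j=3: 12<13, i++
i=6 j=3: 13==13 emit, i++,j++
i=7 j=4: 15<16, i++
i=8 j=4: 22>16, j++
i=8 j=5: 22>18, j++
i=8 j=6: 22>19, j++
i=8 j=7: 22>20, j++
i=8 j=8: 22<25, i++
i=9 j=8: 25==25 emit, i++,j++

14 moves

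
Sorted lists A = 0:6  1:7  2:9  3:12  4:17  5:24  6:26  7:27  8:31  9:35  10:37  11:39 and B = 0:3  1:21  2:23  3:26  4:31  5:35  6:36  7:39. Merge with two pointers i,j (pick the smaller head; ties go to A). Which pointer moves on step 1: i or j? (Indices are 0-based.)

j

[i=0,j=0] A[i]=6>B[j]=3 take 3 → j++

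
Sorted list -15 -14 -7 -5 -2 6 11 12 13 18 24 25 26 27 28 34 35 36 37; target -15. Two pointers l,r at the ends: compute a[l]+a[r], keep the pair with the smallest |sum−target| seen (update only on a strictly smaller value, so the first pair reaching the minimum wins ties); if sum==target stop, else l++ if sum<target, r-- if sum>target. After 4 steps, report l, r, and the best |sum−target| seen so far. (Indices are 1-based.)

[1,19] -15+37=22 d=37 * → r--
[1,18] -15+36=21 d=36 * → r--
[1,17] -15+35=20 d=35 * → r--
[1,16] -15+34=19 d=34 * → r--

l=1, r=15, best |Δ|=34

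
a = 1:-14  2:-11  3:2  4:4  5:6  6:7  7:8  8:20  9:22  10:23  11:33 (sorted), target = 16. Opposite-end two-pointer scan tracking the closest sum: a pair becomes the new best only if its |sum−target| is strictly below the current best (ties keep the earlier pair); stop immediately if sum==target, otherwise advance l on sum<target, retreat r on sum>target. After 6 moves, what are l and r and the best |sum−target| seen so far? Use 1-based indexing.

[1,11] -14+33=19 d=3 * → r--
[1,10] -14+23=9 d=7 → l++
[2,10] -11+23=12 d=4 → l++
[3,10] 2+23=25 d=9 → r--
[3,9] 2+22=24 d=8 → r--
[3,8] 2+20=22 d=6 → r--

l=3, r=7, best |Δ|=3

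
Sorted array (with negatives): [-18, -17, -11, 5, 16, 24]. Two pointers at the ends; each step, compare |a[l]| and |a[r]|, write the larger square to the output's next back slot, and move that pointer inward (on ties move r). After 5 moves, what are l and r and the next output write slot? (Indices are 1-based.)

l=4, r=4, next write slot=1

l=1 r=6: |-18|<=|24| out[6]=576, r--
l=1 r=5: |-18|>|16| out[5]=324, l++
l=2 r=5: |-17|>|16| out[4]=289, l++
l=3 r=5: |-11|<=|16| out[3]=256, r--
l=3 r=4: |-11|>|5| out[2]=121, l++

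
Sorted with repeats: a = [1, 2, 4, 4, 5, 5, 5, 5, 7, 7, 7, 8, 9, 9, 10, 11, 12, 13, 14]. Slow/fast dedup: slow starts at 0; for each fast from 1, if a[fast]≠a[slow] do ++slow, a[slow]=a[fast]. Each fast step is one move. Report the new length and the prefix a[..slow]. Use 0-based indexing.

length 12; prefix = [1, 2, 4, 5, 7, 8, 9, 10, 11, 12, 13, 14]

(s=0,f=1) a[fast]=2≠a[slow]=1 write a[1]=2 → slow++,fast++
(s=1,f=2) a[fast]=4≠a[slow]=2 write a[2]=4 → slow++,fast++
(s=2,f=3) a[fast]=4=a[slow] dup → fast++
(s=2,f=4) a[fast]=5≠a[slow]=4 write a[3]=5 → slow++,fast++
(s=3,f=5) a[fast]=5=a[slow] dup → fast++
(s=3,f=6) a[fast]=5=a[slow] dup → fast++
(s=3,f=7) a[fast]=5=a[slow] dup → fast++
(s=3,f=8) a[fast]=7≠a[slow]=5 write a[4]=7 → slow++,fast++
(s=4,f=9) a[fast]=7=a[slow] dup → fast++
(s=4,f=10) a[fast]=7=a[slow] dup → fast++
(s=4,f=11) a[fast]=8≠a[slow]=7 write a[5]=8 → slow++,fast++
(s=5,f=12) a[fast]=9≠a[slow]=8 write a[6]=9 → slow++,fast++
(s=6,f=13) a[fast]=9=a[slow] dup → fast++
(s=6,f=14) a[fast]=10≠a[slow]=9 write a[7]=10 → slow++,fast++
(s=7,f=15) a[fast]=11≠a[slow]=10 write a[8]=11 → slow++,fast++
(s=8,f=16) a[fast]=12≠a[slow]=11 write a[9]=12 → slow++,fast++
(s=9,f=17) a[fast]=13≠a[slow]=12 write a[10]=13 → slow++,fast++
(s=10,f=18) a[fast]=14≠a[slow]=13 write a[11]=14 → slow++,fast++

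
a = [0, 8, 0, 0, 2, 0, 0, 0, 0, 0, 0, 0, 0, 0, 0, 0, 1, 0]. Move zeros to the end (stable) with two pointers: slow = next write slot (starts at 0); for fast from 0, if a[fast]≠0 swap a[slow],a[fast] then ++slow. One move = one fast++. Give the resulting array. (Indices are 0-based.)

slow=0 fast=0: a[fast]=0, fast++
slow=0 fast=1: a[fast]=8≠0 swap→a[0]=8, slow++,fast++
slow=1 fast=2: a[fast]=0, fast++
slow=1 fast=3: a[fast]=0, fast++
slow=1 fast=4: a[fast]=2≠0 swap→a[1]=2, slow++,fast++
slow=2 fast=5: a[fast]=0, fast++
slow=2 fast=6: a[fast]=0, fast++
slow=2 fast=7: a[fast]=0, fast++
slow=2 fast=8: a[fast]=0, fast++
slow=2 fast=9: a[fast]=0, fast++
slow=2 fast=10: a[fast]=0, fast++
slow=2 fast=11: a[fast]=0, fast++
slow=2 fast=12: a[fast]=0, fast++
slow=2 fast=13: a[fast]=0, fast++
slow=2 fast=14: a[fast]=0, fast++
slow=2 fast=15: a[fast]=0, fast++
slow=2 fast=16: a[fast]=1≠0 swap→a[2]=1, slow++,fast++
slow=3 fast=17: a[fast]=0, fast++

[8, 2, 1, 0, 0, 0, 0, 0, 0, 0, 0, 0, 0, 0, 0, 0, 0, 0]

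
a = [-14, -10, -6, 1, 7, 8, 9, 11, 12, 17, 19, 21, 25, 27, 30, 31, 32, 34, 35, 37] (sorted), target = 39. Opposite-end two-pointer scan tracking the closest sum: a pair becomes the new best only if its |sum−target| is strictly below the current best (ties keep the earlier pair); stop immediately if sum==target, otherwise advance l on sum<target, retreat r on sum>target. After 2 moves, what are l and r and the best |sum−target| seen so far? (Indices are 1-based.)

l=3, r=20, best |Δ|=12

l=1 r=20: -14+37=23 d=16 *, l++
l=2 r=20: -10+37=27 d=12 *, l++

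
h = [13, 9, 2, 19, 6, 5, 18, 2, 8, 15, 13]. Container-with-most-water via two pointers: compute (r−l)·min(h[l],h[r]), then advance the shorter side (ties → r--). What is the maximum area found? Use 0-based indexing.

max area = 130

l=0 r=10: min(13,13)*10=130 best=130 *, r--
l=0 r=9: min(13,15)*9=117 best=130, l++
l=1 r=9: min(9,15)*8=72 best=130, l++
l=2 r=9: min(2,15)*7=14 best=130, l++
l=3 r=9: min(19,15)*6=90 best=130, r--
l=3 r=8: min(19,8)*5=40 best=130, r--
l=3 r=7: min(19,2)*4=8 best=130, r--
l=3 r=6: min(19,18)*3=54 best=130, r--
l=3 r=5: min(19,5)*2=10 best=130, r--
l=3 r=4: min(19,6)*1=6 best=130, r--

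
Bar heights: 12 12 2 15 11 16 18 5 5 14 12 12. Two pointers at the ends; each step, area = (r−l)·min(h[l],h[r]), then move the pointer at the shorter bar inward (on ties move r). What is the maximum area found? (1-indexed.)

max area = 132

[1,12] min(12,12)*11=132 best=132 * → r--
[1,11] min(12,12)*10=120 best=132 → r--
[1,10] min(12,14)*9=108 best=132 → l++
[2,10] min(12,14)*8=96 best=132 → l++
[3,10] min(2,14)*7=14 best=132 → l++
[4,10] min(15,14)*6=84 best=132 → r--
[4,9] min(15,5)*5=25 best=132 → r--
[4,8] min(15,5)*4=20 best=132 → r--
[4,7] min(15,18)*3=45 best=132 → l++
[5,7] min(11,18)*2=22 best=132 → l++
[6,7] min(16,18)*1=16 best=132 → l++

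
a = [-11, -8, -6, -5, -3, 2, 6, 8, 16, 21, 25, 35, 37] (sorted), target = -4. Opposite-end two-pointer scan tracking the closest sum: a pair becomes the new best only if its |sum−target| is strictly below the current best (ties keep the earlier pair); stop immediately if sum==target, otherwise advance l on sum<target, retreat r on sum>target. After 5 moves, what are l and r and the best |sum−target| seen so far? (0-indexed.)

[0,12] -11+37=26 d=30 * → r--
[0,11] -11+35=24 d=28 * → r--
[0,10] -11+25=14 d=18 * → r--
[0,9] -11+21=10 d=14 * → r--
[0,8] -11+16=5 d=9 * → r--

l=0, r=7, best |Δ|=9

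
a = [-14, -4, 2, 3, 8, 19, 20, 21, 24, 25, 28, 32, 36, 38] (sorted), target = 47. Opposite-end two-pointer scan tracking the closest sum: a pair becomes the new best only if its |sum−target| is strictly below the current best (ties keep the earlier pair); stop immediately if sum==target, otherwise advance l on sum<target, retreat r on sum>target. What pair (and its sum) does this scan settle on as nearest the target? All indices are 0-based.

pair (19, 28) with sum 47 (|Δ|=0)

l=0 r=13: -14+38=24 d=23 *, l++
l=1 r=13: -4+38=34 d=13 *, l++
l=2 r=13: 2+38=40 d=7 *, l++
l=3 r=13: 3+38=41 d=6 *, l++
l=4 r=13: 8+38=46 d=1 *, l++
l=5 r=13: 19+38=57 d=10, r--
l=5 r=12: 19+36=55 d=8, r--
l=5 r=11: 19+32=51 d=4, r--
l=5 r=10: 19+28=47 d=0 *, stop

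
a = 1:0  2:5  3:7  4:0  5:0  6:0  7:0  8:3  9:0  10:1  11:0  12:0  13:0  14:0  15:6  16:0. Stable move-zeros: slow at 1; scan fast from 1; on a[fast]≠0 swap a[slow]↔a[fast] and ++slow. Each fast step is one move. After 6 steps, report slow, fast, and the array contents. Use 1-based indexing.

slow=3, fast=7, a=[5, 7, 0, 0, 0, 0, 0, 3, 0, 1, 0, 0, 0, 0, 6, 0]

(s=1,f=1) a[fast]=0 → fast++
(s=1,f=2) a[fast]=5≠0 swap→a[1]=5 → slow++,fast++
(s=2,f=3) a[fast]=7≠0 swap→a[2]=7 → slow++,fast++
(s=3,f=4) a[fast]=0 → fast++
(s=3,f=5) a[fast]=0 → fast++
(s=3,f=6) a[fast]=0 → fast++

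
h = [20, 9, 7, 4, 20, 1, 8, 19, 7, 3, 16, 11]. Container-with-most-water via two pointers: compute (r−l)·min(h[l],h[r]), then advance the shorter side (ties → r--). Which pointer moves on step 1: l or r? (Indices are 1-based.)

[1,12] min(20,11)*11=121 best=121 * → r--

r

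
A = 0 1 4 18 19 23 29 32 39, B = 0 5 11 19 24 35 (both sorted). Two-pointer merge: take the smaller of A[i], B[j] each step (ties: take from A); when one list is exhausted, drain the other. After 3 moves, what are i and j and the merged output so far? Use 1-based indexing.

i=1 j=1: A[i]=0<=B[j]=0 take 0, i++
i=2 j=1: A[i]=1>B[j]=0 take 0, j++
i=2 j=2: A[i]=1<=B[j]=5 take 1, i++

i=3, j=2, merged so far=[0, 0, 1]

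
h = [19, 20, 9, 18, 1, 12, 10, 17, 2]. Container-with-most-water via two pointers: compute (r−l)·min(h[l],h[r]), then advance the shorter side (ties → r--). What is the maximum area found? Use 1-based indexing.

max area = 119

l=1 r=9: min(19,2)*8=16 best=16 *, r--
l=1 r=8: min(19,17)*7=119 best=119 *, r--
l=1 r=7: min(19,10)*6=60 best=119, r--
l=1 r=6: min(19,12)*5=60 best=119, r--
l=1 r=5: min(19,1)*4=4 best=119, r--
l=1 r=4: min(19,18)*3=54 best=119, r--
l=1 r=3: min(19,9)*2=18 best=119, r--
l=1 r=2: min(19,20)*1=19 best=119, l++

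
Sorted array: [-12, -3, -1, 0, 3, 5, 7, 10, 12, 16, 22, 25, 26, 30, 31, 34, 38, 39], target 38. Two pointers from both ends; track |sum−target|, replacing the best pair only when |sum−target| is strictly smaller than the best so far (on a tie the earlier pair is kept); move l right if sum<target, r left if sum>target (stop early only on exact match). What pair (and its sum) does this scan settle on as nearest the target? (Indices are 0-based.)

pair (-1, 39) with sum 38 (|Δ|=0)

[0,17] -12+39=27 d=11 * → l++
[1,17] -3+39=36 d=2 * → l++
[2,17] -1+39=38 d=0 * → stop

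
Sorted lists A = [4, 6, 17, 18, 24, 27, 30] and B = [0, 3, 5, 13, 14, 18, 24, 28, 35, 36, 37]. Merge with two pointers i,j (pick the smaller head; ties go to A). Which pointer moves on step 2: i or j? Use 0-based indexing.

j

i=0 j=0: A[i]=4>B[j]=0 take 0, j++
i=0 j=1: A[i]=4>B[j]=3 take 3, j++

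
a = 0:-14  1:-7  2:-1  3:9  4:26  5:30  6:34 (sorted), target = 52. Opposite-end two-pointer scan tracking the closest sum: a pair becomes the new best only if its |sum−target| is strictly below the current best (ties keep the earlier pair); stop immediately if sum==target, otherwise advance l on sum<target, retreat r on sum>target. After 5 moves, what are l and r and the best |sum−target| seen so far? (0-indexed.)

l=0 r=6: -14+34=20 d=32 *, l++
l=1 r=6: -7+34=27 d=25 *, l++
l=2 r=6: -1+34=33 d=19 *, l++
l=3 r=6: 9+34=43 d=9 *, l++
l=4 r=6: 26+34=60 d=8 *, r--

l=4, r=5, best |Δ|=8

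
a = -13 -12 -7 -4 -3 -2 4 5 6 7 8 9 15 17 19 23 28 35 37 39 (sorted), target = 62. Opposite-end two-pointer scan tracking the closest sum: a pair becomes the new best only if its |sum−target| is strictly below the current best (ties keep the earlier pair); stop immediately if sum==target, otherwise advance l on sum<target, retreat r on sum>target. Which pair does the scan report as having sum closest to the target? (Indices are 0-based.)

pair (23, 39) with sum 62 (|Δ|=0)

l=0 r=19: -13+39=26 d=36 *, l++
l=1 r=19: -12+39=27 d=35 *, l++
l=2 r=19: -7+39=32 d=30 *, l++
l=3 r=19: -4+39=35 d=27 *, l++
l=4 r=19: -3+39=36 d=26 *, l++
l=5 r=19: -2+39=37 d=25 *, l++
l=6 r=19: 4+39=43 d=19 *, l++
l=7 r=19: 5+39=44 d=18 *, l++
l=8 r=19: 6+39=45 d=17 *, l++
l=9 r=19: 7+39=46 d=16 *, l++
l=10 r=19: 8+39=47 d=15 *, l++
l=11 r=19: 9+39=48 d=14 *, l++
l=12 r=19: 15+39=54 d=8 *, l++
l=13 r=19: 17+39=56 d=6 *, l++
l=14 r=19: 19+39=58 d=4 *, l++
l=15 r=19: 23+39=62 d=0 *, stop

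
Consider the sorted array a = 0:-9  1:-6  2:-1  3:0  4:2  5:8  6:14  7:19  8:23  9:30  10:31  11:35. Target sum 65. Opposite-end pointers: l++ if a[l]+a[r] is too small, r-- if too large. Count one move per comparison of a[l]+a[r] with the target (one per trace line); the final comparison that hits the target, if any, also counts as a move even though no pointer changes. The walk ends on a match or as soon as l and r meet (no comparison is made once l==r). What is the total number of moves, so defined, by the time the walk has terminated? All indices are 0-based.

10 moves

l=0 r=11: -9+35=26 <65, l++
l=1 r=11: -6+35=29 <65, l++
l=2 r=11: -1+35=34 <65, l++
l=3 r=11: 0+35=35 <65, l++
l=4 r=11: 2+35=37 <65, l++
l=5 r=11: 8+35=43 <65, l++
l=6 r=11: 14+35=49 <65, l++
l=7 r=11: 19+35=54 <65, l++
l=8 r=11: 23+35=58 <65, l++
l=9 r=11: 30+35=65, found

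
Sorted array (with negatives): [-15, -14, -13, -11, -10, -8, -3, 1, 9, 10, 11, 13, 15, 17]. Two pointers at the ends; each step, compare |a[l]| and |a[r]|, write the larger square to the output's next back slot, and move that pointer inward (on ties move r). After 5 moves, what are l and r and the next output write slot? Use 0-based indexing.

[0,13] |-15|<=|17| out[13]=289 → r--
[0,12] |-15|<=|15| out[12]=225 → r--
[0,11] |-15|>|13| out[11]=225 → l++
[1,11] |-14|>|13| out[10]=196 → l++
[2,11] |-13|<=|13| out[9]=169 → r--

l=2, r=10, next write slot=8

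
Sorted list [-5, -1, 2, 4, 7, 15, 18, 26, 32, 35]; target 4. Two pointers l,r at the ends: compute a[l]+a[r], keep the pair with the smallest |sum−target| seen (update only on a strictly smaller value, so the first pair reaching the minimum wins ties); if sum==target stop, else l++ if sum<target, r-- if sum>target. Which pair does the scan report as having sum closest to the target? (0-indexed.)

[0,9] -5+35=30 d=26 * → r--
[0,8] -5+32=27 d=23 * → r--
[0,7] -5+26=21 d=17 * → r--
[0,6] -5+18=13 d=9 * → r--
[0,5] -5+15=10 d=6 * → r--
[0,4] -5+7=2 d=2 * → l++
[1,4] -1+7=6 d=2 → r--
[1,3] -1+4=3 d=1 * → l++
[2,3] 2+4=6 d=2 → r--

pair (-1, 4) with sum 3 (|Δ|=1)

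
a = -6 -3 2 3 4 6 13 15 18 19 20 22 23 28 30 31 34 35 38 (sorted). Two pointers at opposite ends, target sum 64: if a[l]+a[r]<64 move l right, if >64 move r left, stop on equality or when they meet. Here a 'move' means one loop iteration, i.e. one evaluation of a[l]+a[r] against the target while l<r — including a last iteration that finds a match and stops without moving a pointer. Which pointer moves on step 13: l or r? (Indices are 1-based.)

l=1 r=19: -6+38=32 <64, l++
l=2 r=19: -3+38=35 <64, l++
l=3 r=19: 2+38=40 <64, l++
l=4 r=19: 3+38=41 <64, l++
l=5 r=19: 4+38=42 <64, l++
l=6 r=19: 6+38=44 <64, l++
l=7 r=19: 13+38=51 <64, l++
l=8 r=19: 15+38=53 <64, l++
l=9 r=19: 18+38=56 <64, l++
l=10 r=19: 19+38=57 <64, l++
l=11 r=19: 20+38=58 <64, l++
l=12 r=19: 22+38=60 <64, l++
l=13 r=19: 23+38=61 <64, l++

l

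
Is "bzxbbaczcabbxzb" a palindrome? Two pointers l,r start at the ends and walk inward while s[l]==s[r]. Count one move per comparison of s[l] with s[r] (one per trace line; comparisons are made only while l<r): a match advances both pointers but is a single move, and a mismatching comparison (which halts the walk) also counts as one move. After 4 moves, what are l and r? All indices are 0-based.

l=0 r=14: 'b'=='b', l++,r--
l=1 r=13: 'z'=='z', l++,r--
l=2 r=12: 'x'=='x', l++,r--
l=3 r=11: 'b'=='b', l++,r--

l=4, r=10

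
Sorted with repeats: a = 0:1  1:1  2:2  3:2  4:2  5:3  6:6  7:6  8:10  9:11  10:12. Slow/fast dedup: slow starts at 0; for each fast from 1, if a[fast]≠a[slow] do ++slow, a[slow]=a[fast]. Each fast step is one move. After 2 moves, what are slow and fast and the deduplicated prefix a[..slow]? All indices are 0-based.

slow=0 fast=1: a[fast]=1=a[slow] dup, fast++
slow=0 fast=2: a[fast]=2≠a[slow]=1 write a[1]=2, slow++,fast++

slow=1, fast=3, prefix=[1, 2]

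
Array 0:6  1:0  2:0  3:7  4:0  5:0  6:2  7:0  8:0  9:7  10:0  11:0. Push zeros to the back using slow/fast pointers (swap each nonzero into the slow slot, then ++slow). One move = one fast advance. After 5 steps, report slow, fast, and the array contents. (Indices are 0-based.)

(s=0,f=0) a[fast]=6≠0 swap→a[0]=6 → slow++,fast++
(s=1,f=1) a[fast]=0 → fast++
(s=1,f=2) a[fast]=0 → fast++
(s=1,f=3) a[fast]=7≠0 swap→a[1]=7 → slow++,fast++
(s=2,f=4) a[fast]=0 → fast++

slow=2, fast=5, a=[6, 7, 0, 0, 0, 0, 2, 0, 0, 7, 0, 0]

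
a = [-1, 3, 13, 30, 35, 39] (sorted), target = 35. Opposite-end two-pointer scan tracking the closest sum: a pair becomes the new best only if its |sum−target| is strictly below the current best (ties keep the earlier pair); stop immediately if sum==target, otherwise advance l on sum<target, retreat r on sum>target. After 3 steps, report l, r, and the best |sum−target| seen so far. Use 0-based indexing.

l=1, r=3, best |Δ|=1

l=0 r=5: -1+39=38 d=3 *, r--
l=0 r=4: -1+35=34 d=1 *, l++
l=1 r=4: 3+35=38 d=3, r--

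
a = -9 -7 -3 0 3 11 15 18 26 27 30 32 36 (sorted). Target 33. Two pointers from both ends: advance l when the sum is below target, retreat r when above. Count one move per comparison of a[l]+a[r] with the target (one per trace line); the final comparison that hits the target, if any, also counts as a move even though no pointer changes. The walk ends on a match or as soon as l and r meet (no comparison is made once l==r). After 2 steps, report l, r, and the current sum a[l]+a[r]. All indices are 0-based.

[0,12] -9+36=27 <33 → l++
[1,12] -7+36=29 <33 → l++

l=2, r=12, sum=33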